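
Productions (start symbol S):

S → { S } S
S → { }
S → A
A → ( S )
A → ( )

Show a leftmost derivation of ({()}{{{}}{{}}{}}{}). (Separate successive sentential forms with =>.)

S => A => (S) => ({S}S) => ({A}S) => ({()}S) => ({()}{S}S) => ({()}{{S}S}S) => ({()}{{{}}S}S) => ({()}{{{}}{S}S}S) => ({()}{{{}}{{}}S}S) => ({()}{{{}}{{}}{}}S) => ({()}{{{}}{{}}{}}{})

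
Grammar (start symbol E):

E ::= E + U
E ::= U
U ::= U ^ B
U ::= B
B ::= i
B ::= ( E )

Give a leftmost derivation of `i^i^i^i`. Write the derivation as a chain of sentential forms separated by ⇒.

E⇒U⇒U^B⇒U^B^B⇒U^B^B^B⇒B^B^B^B⇒i^B^B^B⇒i^i^B^B⇒i^i^i^B⇒i^i^i^i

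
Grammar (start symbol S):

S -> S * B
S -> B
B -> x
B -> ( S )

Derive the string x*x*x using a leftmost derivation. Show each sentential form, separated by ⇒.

S ⇒ S*B ⇒ S*B*B ⇒ B*B*B ⇒ x*B*B ⇒ x*x*B ⇒ x*x*x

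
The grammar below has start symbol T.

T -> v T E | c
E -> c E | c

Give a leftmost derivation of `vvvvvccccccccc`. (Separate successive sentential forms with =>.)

T => vTE => vvTEE => vvvTEEE => vvvvTEEEE => vvvvvTEEEEE => vvvvvcEEEEE => vvvvvccEEEEE => vvvvvcccEEEE => vvvvvccccEEEE => vvvvvcccccEEE => vvvvvccccccEEE => vvvvvcccccccEE => vvvvvccccccccE => vvvvvccccccccc

T => vTE   [T -> v T E]
vTE => vvTEE   [T -> v T E]
vvTEE => vvvTEEE   [T -> v T E]
vvvTEEE => vvvvTEEEE   [T -> v T E]
vvvvTEEEE => vvvvvTEEEEE   [T -> v T E]
vvvvvTEEEEE => vvvvvcEEEEE   [T -> c]
vvvvvcEEEEE => vvvvvccEEEEE   [E -> c E]
vvvvvccEEEEE => vvvvvcccEEEE   [E -> c]
vvvvvcccEEEE => vvvvvccccEEEE   [E -> c E]
vvvvvccccEEEE => vvvvvcccccEEE   [E -> c]
vvvvvcccccEEE => vvvvvccccccEEE   [E -> c E]
vvvvvccccccEEE => vvvvvcccccccEE   [E -> c]
vvvvvcccccccEE => vvvvvccccccccE   [E -> c]
vvvvvccccccccE => vvvvvccccccccc   [E -> c]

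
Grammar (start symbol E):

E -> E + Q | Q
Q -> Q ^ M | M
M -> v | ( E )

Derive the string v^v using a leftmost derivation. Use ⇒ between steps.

E ⇒ Q   [E -> Q]
Q ⇒ Q^M   [Q -> Q ^ M]
Q^M ⇒ M^M   [Q -> M]
M^M ⇒ v^M   [M -> v]
v^M ⇒ v^v   [M -> v]

E⇒Q⇒Q^M⇒M^M⇒v^M⇒v^v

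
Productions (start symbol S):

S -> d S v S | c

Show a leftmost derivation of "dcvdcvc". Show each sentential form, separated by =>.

S => dSvS => dcvS => dcvdSvS => dcvdcvS => dcvdcvc

S => dSvS   [S -> d S v S]
dSvS => dcvS   [S -> c]
dcvS => dcvdSvS   [S -> d S v S]
dcvdSvS => dcvdcvS   [S -> c]
dcvdcvS => dcvdcvc   [S -> c]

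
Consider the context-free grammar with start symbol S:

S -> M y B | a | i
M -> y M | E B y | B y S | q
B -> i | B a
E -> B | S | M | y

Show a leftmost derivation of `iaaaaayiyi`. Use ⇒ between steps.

S⇒MyB⇒BySyB⇒BaySyB⇒BaaySyB⇒BaaaySyB⇒BaaaaySyB⇒BaaaaaySyB⇒iaaaaaySyB⇒iaaaaayiyB⇒iaaaaayiyi

S ⇒ MyB   [S -> M y B]
MyB ⇒ BySyB   [M -> B y S]
BySyB ⇒ BaySyB   [B -> B a]
BaySyB ⇒ BaaySyB   [B -> B a]
BaaySyB ⇒ BaaaySyB   [B -> B a]
BaaaySyB ⇒ BaaaaySyB   [B -> B a]
BaaaaySyB ⇒ BaaaaaySyB   [B -> B a]
BaaaaaySyB ⇒ iaaaaaySyB   [B -> i]
iaaaaaySyB ⇒ iaaaaayiyB   [S -> i]
iaaaaayiyB ⇒ iaaaaayiyi   [B -> i]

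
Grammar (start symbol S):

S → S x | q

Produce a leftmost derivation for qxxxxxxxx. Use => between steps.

S => Sx => Sxx => Sxxx => Sxxxx => Sxxxxx => Sxxxxxx => Sxxxxxxx => Sxxxxxxxx => qxxxxxxxx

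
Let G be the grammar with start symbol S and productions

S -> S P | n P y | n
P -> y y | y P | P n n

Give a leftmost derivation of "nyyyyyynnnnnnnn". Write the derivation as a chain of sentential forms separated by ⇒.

S ⇒ SP   [S -> S P]
SP ⇒ nPyP   [S -> n P y]
nPyP ⇒ nyyyP   [P -> y y]
nyyyP ⇒ nyyyPnn   [P -> P n n]
nyyyPnn ⇒ nyyyPnnnn   [P -> P n n]
nyyyPnnnn ⇒ nyyyPnnnnnn   [P -> P n n]
nyyyPnnnnnn ⇒ nyyyyPnnnnnn   [P -> y P]
nyyyyPnnnnnn ⇒ nyyyyPnnnnnnnn   [P -> P n n]
nyyyyPnnnnnnnn ⇒ nyyyyyynnnnnnnn   [P -> y y]

S ⇒ SP ⇒ nPyP ⇒ nyyyP ⇒ nyyyPnn ⇒ nyyyPnnnn ⇒ nyyyPnnnnnn ⇒ nyyyyPnnnnnn ⇒ nyyyyPnnnnnnnn ⇒ nyyyyyynnnnnnnn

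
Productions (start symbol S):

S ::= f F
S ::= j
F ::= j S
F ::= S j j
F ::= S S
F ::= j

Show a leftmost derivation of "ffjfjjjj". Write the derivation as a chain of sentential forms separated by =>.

S=>fF=>fSjj=>ffFjj=>ffjSjj=>ffjfFjj=>ffjfSSjj=>ffjfjSjj=>ffjfjjjj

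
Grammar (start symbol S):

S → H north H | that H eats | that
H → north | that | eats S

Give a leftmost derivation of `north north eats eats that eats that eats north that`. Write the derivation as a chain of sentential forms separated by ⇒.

S ⇒ H north H   [S → H north H]
H north H ⇒ north north H   [H → north]
north north H ⇒ north north eats S   [H → eats S]
north north eats S ⇒ north north eats H north H   [S → H north H]
north north eats H north H ⇒ north north eats eats S north H   [H → eats S]
north north eats eats S north H ⇒ north north eats eats that H eats north H   [S → that H eats]
north north eats eats that H eats north H ⇒ north north eats eats that eats S eats north H   [H → eats S]
north north eats eats that eats S eats north H ⇒ north north eats eats that eats that eats north H   [S → that]
north north eats eats that eats that eats north H ⇒ north north eats eats that eats that eats north that   [H → that]

S ⇒ H north H ⇒ north north H ⇒ north north eats S ⇒ north north eats H north H ⇒ north north eats eats S north H ⇒ north north eats eats that H eats north H ⇒ north north eats eats that eats S eats north H ⇒ north north eats eats that eats that eats north H ⇒ north north eats eats that eats that eats north that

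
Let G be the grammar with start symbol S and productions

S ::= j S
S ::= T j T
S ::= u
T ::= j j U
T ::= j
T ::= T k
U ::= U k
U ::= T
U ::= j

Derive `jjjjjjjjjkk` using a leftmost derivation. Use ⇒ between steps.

S ⇒ TjT   [S ::= T j T]
TjT ⇒ jjUjT   [T ::= j j U]
jjUjT ⇒ jjjjT   [U ::= j]
jjjjT ⇒ jjjjjjU   [T ::= j j U]
jjjjjjU ⇒ jjjjjjUk   [U ::= U k]
jjjjjjUk ⇒ jjjjjjTk   [U ::= T]
jjjjjjTk ⇒ jjjjjjTkk   [T ::= T k]
jjjjjjTkk ⇒ jjjjjjjjUkk   [T ::= j j U]
jjjjjjjjUkk ⇒ jjjjjjjjjkk   [U ::= j]

S ⇒ TjT ⇒ jjUjT ⇒ jjjjT ⇒ jjjjjjU ⇒ jjjjjjUk ⇒ jjjjjjTk ⇒ jjjjjjTkk ⇒ jjjjjjjjUkk ⇒ jjjjjjjjjkk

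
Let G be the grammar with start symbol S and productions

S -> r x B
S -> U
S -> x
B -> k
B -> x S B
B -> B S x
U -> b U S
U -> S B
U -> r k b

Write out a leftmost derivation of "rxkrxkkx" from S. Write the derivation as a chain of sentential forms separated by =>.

S => rxB => rxBSx => rxkSx => rxkUx => rxkSBx => rxkrxBBx => rxkrxkBx => rxkrxkkx

S => rxB   [S -> r x B]
rxB => rxBSx   [B -> B S x]
rxBSx => rxkSx   [B -> k]
rxkSx => rxkUx   [S -> U]
rxkUx => rxkSBx   [U -> S B]
rxkSBx => rxkrxBBx   [S -> r x B]
rxkrxBBx => rxkrxkBx   [B -> k]
rxkrxkBx => rxkrxkkx   [B -> k]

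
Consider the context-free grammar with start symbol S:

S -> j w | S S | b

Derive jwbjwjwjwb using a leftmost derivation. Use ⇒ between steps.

S ⇒ SS ⇒ SSS ⇒ jwSS ⇒ jwSSS ⇒ jwbSS ⇒ jwbjwS ⇒ jwbjwSS ⇒ jwbjwSSS ⇒ jwbjwjwSS ⇒ jwbjwjwjwS ⇒ jwbjwjwjwb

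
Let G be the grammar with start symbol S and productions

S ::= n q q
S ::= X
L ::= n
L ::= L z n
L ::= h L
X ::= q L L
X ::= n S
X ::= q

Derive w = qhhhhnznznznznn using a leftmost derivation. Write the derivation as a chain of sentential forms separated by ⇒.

S ⇒ X   [S ::= X]
X ⇒ qLL   [X ::= q L L]
qLL ⇒ qLznL   [L ::= L z n]
qLznL ⇒ qhLznL   [L ::= h L]
qhLznL ⇒ qhLznznL   [L ::= L z n]
qhLznznL ⇒ qhLznznznL   [L ::= L z n]
qhLznznznL ⇒ qhhLznznznL   [L ::= h L]
qhhLznznznL ⇒ qhhhLznznznL   [L ::= h L]
qhhhLznznznL ⇒ qhhhLznznznznL   [L ::= L z n]
qhhhLznznznznL ⇒ qhhhhLznznznznL   [L ::= h L]
qhhhhLznznznznL ⇒ qhhhhnznznznznL   [L ::= n]
qhhhhnznznznznL ⇒ qhhhhnznznznznn   [L ::= n]

S ⇒ X ⇒ qLL ⇒ qLznL ⇒ qhLznL ⇒ qhLznznL ⇒ qhLznznznL ⇒ qhhLznznznL ⇒ qhhhLznznznL ⇒ qhhhLznznznznL ⇒ qhhhhLznznznznL ⇒ qhhhhnznznznznL ⇒ qhhhhnznznznznn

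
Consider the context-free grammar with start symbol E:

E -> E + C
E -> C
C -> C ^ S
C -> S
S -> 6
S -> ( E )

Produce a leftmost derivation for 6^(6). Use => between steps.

E => C   [E -> C]
C => C^S   [C -> C ^ S]
C^S => S^S   [C -> S]
S^S => 6^S   [S -> 6]
6^S => 6^(E)   [S -> ( E )]
6^(E) => 6^(C)   [E -> C]
6^(C) => 6^(S)   [C -> S]
6^(S) => 6^(6)   [S -> 6]

E=>C=>C^S=>S^S=>6^S=>6^(E)=>6^(C)=>6^(S)=>6^(6)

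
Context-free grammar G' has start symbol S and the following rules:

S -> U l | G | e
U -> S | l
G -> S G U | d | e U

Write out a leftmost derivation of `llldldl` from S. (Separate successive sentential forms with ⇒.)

S ⇒ G ⇒ SGU ⇒ GGU ⇒ SGUGU ⇒ UlGUGU ⇒ SlGUGU ⇒ UllGUGU ⇒ lllGUGU ⇒ llldUGU ⇒ llldlGU ⇒ llldldU ⇒ llldldl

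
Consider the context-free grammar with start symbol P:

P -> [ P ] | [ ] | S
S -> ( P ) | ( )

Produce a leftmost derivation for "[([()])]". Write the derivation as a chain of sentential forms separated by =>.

P=>[P]=>[S]=>[(P)]=>[([P])]=>[([S])]=>[([()])]

P => [P]   [P -> [ P ]]
[P] => [S]   [P -> S]
[S] => [(P)]   [S -> ( P )]
[(P)] => [([P])]   [P -> [ P ]]
[([P])] => [([S])]   [P -> S]
[([S])] => [([()])]   [S -> ( )]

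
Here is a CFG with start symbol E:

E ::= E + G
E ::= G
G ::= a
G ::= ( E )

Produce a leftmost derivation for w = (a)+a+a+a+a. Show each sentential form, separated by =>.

E=>E+G=>E+G+G=>E+G+G+G=>E+G+G+G+G=>G+G+G+G+G=>(E)+G+G+G+G=>(G)+G+G+G+G=>(a)+G+G+G+G=>(a)+a+G+G+G=>(a)+a+a+G+G=>(a)+a+a+a+G=>(a)+a+a+a+a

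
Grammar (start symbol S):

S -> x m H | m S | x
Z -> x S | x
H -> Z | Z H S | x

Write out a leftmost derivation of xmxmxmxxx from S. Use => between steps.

S => xmH   [S -> x m H]
xmH => xmZHS   [H -> Z H S]
xmZHS => xmxSHS   [Z -> x S]
xmxSHS => xmxmSHS   [S -> m S]
xmxmSHS => xmxmxmHHS   [S -> x m H]
xmxmxmHHS => xmxmxmZHS   [H -> Z]
xmxmxmZHS => xmxmxmxHS   [Z -> x]
xmxmxmxHS => xmxmxmxxS   [H -> x]
xmxmxmxxS => xmxmxmxxx   [S -> x]

S => xmH => xmZHS => xmxSHS => xmxmSHS => xmxmxmHHS => xmxmxmZHS => xmxmxmxHS => xmxmxmxxS => xmxmxmxxx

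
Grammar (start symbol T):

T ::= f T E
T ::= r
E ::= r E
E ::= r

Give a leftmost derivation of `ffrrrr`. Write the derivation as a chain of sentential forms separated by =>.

T => fTE => ffTEE => ffrEE => ffrrEE => ffrrrE => ffrrrr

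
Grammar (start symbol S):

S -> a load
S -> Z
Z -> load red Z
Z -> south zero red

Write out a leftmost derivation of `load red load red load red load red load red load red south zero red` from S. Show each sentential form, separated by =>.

S => Z   [S -> Z]
Z => load red Z   [Z -> load red Z]
load red Z => load red load red Z   [Z -> load red Z]
load red load red Z => load red load red load red Z   [Z -> load red Z]
load red load red load red Z => load red load red load red load red Z   [Z -> load red Z]
load red load red load red load red Z => load red load red load red load red load red Z   [Z -> load red Z]
load red load red load red load red load red Z => load red load red load red load red load red load red Z   [Z -> load red Z]
load red load red load red load red load red load red Z => load red load red load red load red load red load red south zero red   [Z -> south zero red]

S => Z => load red Z => load red load red Z => load red load red load red Z => load red load red load red load red Z => load red load red load red load red load red Z => load red load red load red load red load red load red Z => load red load red load red load red load red load red south zero red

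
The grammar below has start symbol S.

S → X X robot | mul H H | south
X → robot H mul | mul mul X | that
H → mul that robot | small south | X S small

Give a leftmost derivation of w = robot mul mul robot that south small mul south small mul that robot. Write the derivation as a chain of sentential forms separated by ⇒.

S ⇒ X X robot ⇒ robot H mul X robot ⇒ robot X S small mul X robot ⇒ robot mul mul X S small mul X robot ⇒ robot mul mul robot H mul S small mul X robot ⇒ robot mul mul robot X S small mul S small mul X robot ⇒ robot mul mul robot that S small mul S small mul X robot ⇒ robot mul mul robot that south small mul S small mul X robot ⇒ robot mul mul robot that south small mul south small mul X robot ⇒ robot mul mul robot that south small mul south small mul that robot

S ⇒ X X robot   [S → X X robot]
X X robot ⇒ robot H mul X robot   [X → robot H mul]
robot H mul X robot ⇒ robot X S small mul X robot   [H → X S small]
robot X S small mul X robot ⇒ robot mul mul X S small mul X robot   [X → mul mul X]
robot mul mul X S small mul X robot ⇒ robot mul mul robot H mul S small mul X robot   [X → robot H mul]
robot mul mul robot H mul S small mul X robot ⇒ robot mul mul robot X S small mul S small mul X robot   [H → X S small]
robot mul mul robot X S small mul S small mul X robot ⇒ robot mul mul robot that S small mul S small mul X robot   [X → that]
robot mul mul robot that S small mul S small mul X robot ⇒ robot mul mul robot that south small mul S small mul X robot   [S → south]
robot mul mul robot that south small mul S small mul X robot ⇒ robot mul mul robot that south small mul south small mul X robot   [S → south]
robot mul mul robot that south small mul south small mul X robot ⇒ robot mul mul robot that south small mul south small mul that robot   [X → that]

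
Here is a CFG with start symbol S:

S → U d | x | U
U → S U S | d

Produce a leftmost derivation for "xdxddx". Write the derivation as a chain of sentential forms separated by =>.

S=>U=>SUS=>UdUS=>SUSdUS=>xUSdUS=>xdSdUS=>xdxdUS=>xdxddS=>xdxddx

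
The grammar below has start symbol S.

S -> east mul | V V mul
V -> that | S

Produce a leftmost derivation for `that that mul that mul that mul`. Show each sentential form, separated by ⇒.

S ⇒ V V mul ⇒ S V mul ⇒ V V mul V mul ⇒ S V mul V mul ⇒ V V mul V mul V mul ⇒ that V mul V mul V mul ⇒ that that mul V mul V mul ⇒ that that mul that mul V mul ⇒ that that mul that mul that mul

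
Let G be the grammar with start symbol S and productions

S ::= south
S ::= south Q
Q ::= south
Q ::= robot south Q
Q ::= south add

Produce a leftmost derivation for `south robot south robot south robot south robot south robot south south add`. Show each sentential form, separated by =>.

S => south Q => south robot south Q => south robot south robot south Q => south robot south robot south robot south Q => south robot south robot south robot south robot south Q => south robot south robot south robot south robot south robot south Q => south robot south robot south robot south robot south robot south south add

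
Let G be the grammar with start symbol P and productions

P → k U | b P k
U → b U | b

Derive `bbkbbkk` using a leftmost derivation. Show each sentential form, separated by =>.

P => bPk => bbPkk => bbkUkk => bbkbUkk => bbkbbkk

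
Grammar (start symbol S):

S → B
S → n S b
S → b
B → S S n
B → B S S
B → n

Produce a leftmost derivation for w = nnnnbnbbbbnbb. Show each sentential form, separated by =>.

S=>nSb=>nnSbb=>nnBbb=>nnSSnbb=>nnnSbSnbb=>nnnBbSnbb=>nnnBSSbSnbb=>nnnnSSbSnbb=>nnnnbSbSnbb=>nnnnbnSbbSnbb=>nnnnbnbbbSnbb=>nnnnbnbbbbnbb

S => nSb   [S → n S b]
nSb => nnSbb   [S → n S b]
nnSbb => nnBbb   [S → B]
nnBbb => nnSSnbb   [B → S S n]
nnSSnbb => nnnSbSnbb   [S → n S b]
nnnSbSnbb => nnnBbSnbb   [S → B]
nnnBbSnbb => nnnBSSbSnbb   [B → B S S]
nnnBSSbSnbb => nnnnSSbSnbb   [B → n]
nnnnSSbSnbb => nnnnbSbSnbb   [S → b]
nnnnbSbSnbb => nnnnbnSbbSnbb   [S → n S b]
nnnnbnSbbSnbb => nnnnbnbbbSnbb   [S → b]
nnnnbnbbbSnbb => nnnnbnbbbbnbb   [S → b]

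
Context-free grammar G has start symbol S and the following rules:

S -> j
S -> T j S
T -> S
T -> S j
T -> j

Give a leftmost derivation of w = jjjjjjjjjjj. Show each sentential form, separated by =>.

S => TjS   [S -> T j S]
TjS => SjjS   [T -> S j]
SjjS => TjSjjS   [S -> T j S]
TjSjjS => jjSjjS   [T -> j]
jjSjjS => jjTjSjjS   [S -> T j S]
jjTjSjjS => jjSjSjjS   [T -> S]
jjSjSjjS => jjTjSjSjjS   [S -> T j S]
jjTjSjSjjS => jjSjjSjSjjS   [T -> S j]
jjSjjSjSjjS => jjjjjSjSjjS   [S -> j]
jjjjjSjSjjS => jjjjjjjSjjS   [S -> j]
jjjjjjjSjjS => jjjjjjjjjjS   [S -> j]
jjjjjjjjjjS => jjjjjjjjjjj   [S -> j]

S => TjS => SjjS => TjSjjS => jjSjjS => jjTjSjjS => jjSjSjjS => jjTjSjSjjS => jjSjjSjSjjS => jjjjjSjSjjS => jjjjjjjSjjS => jjjjjjjjjjS => jjjjjjjjjjj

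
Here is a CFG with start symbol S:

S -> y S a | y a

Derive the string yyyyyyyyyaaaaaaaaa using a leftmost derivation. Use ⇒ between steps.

S ⇒ ySa ⇒ yySaa ⇒ yyySaaa ⇒ yyyySaaaa ⇒ yyyyySaaaaa ⇒ yyyyyySaaaaaa ⇒ yyyyyyySaaaaaaa ⇒ yyyyyyyySaaaaaaaa ⇒ yyyyyyyyyaaaaaaaaa

S ⇒ ySa   [S -> y S a]
ySa ⇒ yySaa   [S -> y S a]
yySaa ⇒ yyySaaa   [S -> y S a]
yyySaaa ⇒ yyyySaaaa   [S -> y S a]
yyyySaaaa ⇒ yyyyySaaaaa   [S -> y S a]
yyyyySaaaaa ⇒ yyyyyySaaaaaa   [S -> y S a]
yyyyyySaaaaaa ⇒ yyyyyyySaaaaaaa   [S -> y S a]
yyyyyyySaaaaaaa ⇒ yyyyyyyySaaaaaaaa   [S -> y S a]
yyyyyyyySaaaaaaaa ⇒ yyyyyyyyyaaaaaaaaa   [S -> y a]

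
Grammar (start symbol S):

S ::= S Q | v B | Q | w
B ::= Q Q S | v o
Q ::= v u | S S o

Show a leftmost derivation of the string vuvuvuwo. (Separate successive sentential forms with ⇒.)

S ⇒ SQ ⇒ QQ ⇒ vuQ ⇒ vuSSo ⇒ vuSQSo ⇒ vuQQSo ⇒ vuvuQSo ⇒ vuvuvuSo ⇒ vuvuvuwo

S ⇒ SQ   [S ::= S Q]
SQ ⇒ QQ   [S ::= Q]
QQ ⇒ vuQ   [Q ::= v u]
vuQ ⇒ vuSSo   [Q ::= S S o]
vuSSo ⇒ vuSQSo   [S ::= S Q]
vuSQSo ⇒ vuQQSo   [S ::= Q]
vuQQSo ⇒ vuvuQSo   [Q ::= v u]
vuvuQSo ⇒ vuvuvuSo   [Q ::= v u]
vuvuvuSo ⇒ vuvuvuwo   [S ::= w]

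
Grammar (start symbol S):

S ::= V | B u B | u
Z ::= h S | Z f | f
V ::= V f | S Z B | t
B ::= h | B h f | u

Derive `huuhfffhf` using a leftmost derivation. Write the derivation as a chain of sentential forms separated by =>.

S => V   [S ::= V]
V => Vf   [V ::= V f]
Vf => SZBf   [V ::= S Z B]
SZBf => BuBZBf   [S ::= B u B]
BuBZBf => huBZBf   [B ::= h]
huBZBf => huBhfZBf   [B ::= B h f]
huBhfZBf => huuhfZBf   [B ::= u]
huuhfZBf => huuhfZfBf   [Z ::= Z f]
huuhfZfBf => huuhfffBf   [Z ::= f]
huuhfffBf => huuhfffhf   [B ::= h]

S => V => Vf => SZBf => BuBZBf => huBZBf => huBhfZBf => huuhfZBf => huuhfZfBf => huuhfffBf => huuhfffhf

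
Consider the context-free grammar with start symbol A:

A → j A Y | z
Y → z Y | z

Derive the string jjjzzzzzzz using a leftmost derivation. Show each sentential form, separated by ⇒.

A ⇒ jAY   [A → j A Y]
jAY ⇒ jjAYY   [A → j A Y]
jjAYY ⇒ jjjAYYY   [A → j A Y]
jjjAYYY ⇒ jjjzYYY   [A → z]
jjjzYYY ⇒ jjjzzYYY   [Y → z Y]
jjjzzYYY ⇒ jjjzzzYYY   [Y → z Y]
jjjzzzYYY ⇒ jjjzzzzYYY   [Y → z Y]
jjjzzzzYYY ⇒ jjjzzzzzYY   [Y → z]
jjjzzzzzYY ⇒ jjjzzzzzzY   [Y → z]
jjjzzzzzzY ⇒ jjjzzzzzzz   [Y → z]

A ⇒ jAY ⇒ jjAYY ⇒ jjjAYYY ⇒ jjjzYYY ⇒ jjjzzYYY ⇒ jjjzzzYYY ⇒ jjjzzzzYYY ⇒ jjjzzzzzYY ⇒ jjjzzzzzzY ⇒ jjjzzzzzzz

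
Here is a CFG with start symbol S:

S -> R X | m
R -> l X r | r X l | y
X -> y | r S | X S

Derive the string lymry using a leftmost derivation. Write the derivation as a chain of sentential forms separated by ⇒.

S ⇒ RX   [S -> R X]
RX ⇒ lXrX   [R -> l X r]
lXrX ⇒ lXSrX   [X -> X S]
lXSrX ⇒ lySrX   [X -> y]
lySrX ⇒ lymrX   [S -> m]
lymrX ⇒ lymry   [X -> y]

S ⇒ RX ⇒ lXrX ⇒ lXSrX ⇒ lySrX ⇒ lymrX ⇒ lymry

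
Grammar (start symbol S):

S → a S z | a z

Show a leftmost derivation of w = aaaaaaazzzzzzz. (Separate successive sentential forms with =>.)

S => aSz   [S → a S z]
aSz => aaSzz   [S → a S z]
aaSzz => aaaSzzz   [S → a S z]
aaaSzzz => aaaaSzzzz   [S → a S z]
aaaaSzzzz => aaaaaSzzzzz   [S → a S z]
aaaaaSzzzzz => aaaaaaSzzzzzz   [S → a S z]
aaaaaaSzzzzzz => aaaaaaazzzzzzz   [S → a z]

S => aSz => aaSzz => aaaSzzz => aaaaSzzzz => aaaaaSzzzzz => aaaaaaSzzzzzz => aaaaaaazzzzzzz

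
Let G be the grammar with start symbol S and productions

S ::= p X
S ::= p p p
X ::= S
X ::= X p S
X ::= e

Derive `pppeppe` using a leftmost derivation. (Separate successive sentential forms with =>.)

S => pX => pXpS => pSpS => ppXpS => ppSpS => pppXpS => pppepS => pppeppX => pppeppe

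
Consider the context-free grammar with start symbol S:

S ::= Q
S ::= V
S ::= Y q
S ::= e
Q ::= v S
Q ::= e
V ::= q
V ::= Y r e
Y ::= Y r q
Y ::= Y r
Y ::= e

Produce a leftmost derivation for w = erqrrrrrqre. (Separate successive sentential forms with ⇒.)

S ⇒ V ⇒ Yre ⇒ Yrqre ⇒ Yrrqre ⇒ Yrrrqre ⇒ Yrrrrqre ⇒ Yrrrrrqre ⇒ Yrqrrrrrqre ⇒ erqrrrrrqre

S ⇒ V   [S ::= V]
V ⇒ Yre   [V ::= Y r e]
Yre ⇒ Yrqre   [Y ::= Y r q]
Yrqre ⇒ Yrrqre   [Y ::= Y r]
Yrrqre ⇒ Yrrrqre   [Y ::= Y r]
Yrrrqre ⇒ Yrrrrqre   [Y ::= Y r]
Yrrrrqre ⇒ Yrrrrrqre   [Y ::= Y r]
Yrrrrrqre ⇒ Yrqrrrrrqre   [Y ::= Y r q]
Yrqrrrrrqre ⇒ erqrrrrrqre   [Y ::= e]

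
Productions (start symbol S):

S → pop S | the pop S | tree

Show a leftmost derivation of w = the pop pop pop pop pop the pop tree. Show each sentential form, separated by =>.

S => the pop S => the pop pop S => the pop pop pop S => the pop pop pop pop S => the pop pop pop pop pop S => the pop pop pop pop pop the pop S => the pop pop pop pop pop the pop tree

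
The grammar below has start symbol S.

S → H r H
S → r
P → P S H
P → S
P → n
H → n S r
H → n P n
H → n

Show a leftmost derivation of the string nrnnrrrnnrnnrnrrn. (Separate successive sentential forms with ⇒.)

S⇒HrH⇒nrH⇒nrnPn⇒nrnSn⇒nrnHrHn⇒nrnnSrrHn⇒nrnnrrrHn⇒nrnnrrrnSrn⇒nrnnrrrnHrHrn⇒nrnnrrrnnrHrn⇒nrnnrrrnnrnSrrn⇒nrnnrrrnnrnHrHrrn⇒nrnnrrrnnrnnrHrrn⇒nrnnrrrnnrnnrnrrn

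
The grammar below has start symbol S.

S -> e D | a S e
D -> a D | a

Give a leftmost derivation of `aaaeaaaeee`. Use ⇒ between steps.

S ⇒ aSe ⇒ aaSee ⇒ aaaSeee ⇒ aaaeDeee ⇒ aaaeaDeee ⇒ aaaeaaDeee ⇒ aaaeaaaeee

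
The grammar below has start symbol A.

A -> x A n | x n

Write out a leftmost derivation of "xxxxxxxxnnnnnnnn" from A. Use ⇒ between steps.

A ⇒ xAn ⇒ xxAnn ⇒ xxxAnnn ⇒ xxxxAnnnn ⇒ xxxxxAnnnnn ⇒ xxxxxxAnnnnnn ⇒ xxxxxxxAnnnnnnn ⇒ xxxxxxxxnnnnnnnn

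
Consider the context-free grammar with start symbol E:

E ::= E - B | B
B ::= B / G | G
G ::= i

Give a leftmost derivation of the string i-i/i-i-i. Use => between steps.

E => E-B => E-B-B => E-B-B-B => B-B-B-B => G-B-B-B => i-B-B-B => i-B/G-B-B => i-G/G-B-B => i-i/G-B-B => i-i/i-B-B => i-i/i-G-B => i-i/i-i-B => i-i/i-i-G => i-i/i-i-i

E => E-B   [E ::= E - B]
E-B => E-B-B   [E ::= E - B]
E-B-B => E-B-B-B   [E ::= E - B]
E-B-B-B => B-B-B-B   [E ::= B]
B-B-B-B => G-B-B-B   [B ::= G]
G-B-B-B => i-B-B-B   [G ::= i]
i-B-B-B => i-B/G-B-B   [B ::= B / G]
i-B/G-B-B => i-G/G-B-B   [B ::= G]
i-G/G-B-B => i-i/G-B-B   [G ::= i]
i-i/G-B-B => i-i/i-B-B   [G ::= i]
i-i/i-B-B => i-i/i-G-B   [B ::= G]
i-i/i-G-B => i-i/i-i-B   [G ::= i]
i-i/i-i-B => i-i/i-i-G   [B ::= G]
i-i/i-i-G => i-i/i-i-i   [G ::= i]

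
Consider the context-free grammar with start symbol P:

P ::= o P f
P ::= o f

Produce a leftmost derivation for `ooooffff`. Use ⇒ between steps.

P ⇒ oPf ⇒ ooPff ⇒ oooPfff ⇒ ooooffff

P ⇒ oPf   [P ::= o P f]
oPf ⇒ ooPff   [P ::= o P f]
ooPff ⇒ oooPfff   [P ::= o P f]
oooPfff ⇒ ooooffff   [P ::= o f]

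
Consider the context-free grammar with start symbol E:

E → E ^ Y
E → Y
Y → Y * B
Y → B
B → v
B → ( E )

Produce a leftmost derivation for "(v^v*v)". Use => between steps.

E => Y => B => (E) => (E^Y) => (Y^Y) => (B^Y) => (v^Y) => (v^Y*B) => (v^B*B) => (v^v*B) => (v^v*v)

E => Y   [E → Y]
Y => B   [Y → B]
B => (E)   [B → ( E )]
(E) => (E^Y)   [E → E ^ Y]
(E^Y) => (Y^Y)   [E → Y]
(Y^Y) => (B^Y)   [Y → B]
(B^Y) => (v^Y)   [B → v]
(v^Y) => (v^Y*B)   [Y → Y * B]
(v^Y*B) => (v^B*B)   [Y → B]
(v^B*B) => (v^v*B)   [B → v]
(v^v*B) => (v^v*v)   [B → v]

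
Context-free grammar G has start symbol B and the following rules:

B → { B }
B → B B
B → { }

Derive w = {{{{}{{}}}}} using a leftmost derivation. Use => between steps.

B => {B} => {{B}} => {{{B}}} => {{{BB}}} => {{{{}B}}} => {{{{}{B}}}} => {{{{}{{}}}}}

B => {B}   [B → { B }]
{B} => {{B}}   [B → { B }]
{{B}} => {{{B}}}   [B → { B }]
{{{B}}} => {{{BB}}}   [B → B B]
{{{BB}}} => {{{{}B}}}   [B → { }]
{{{{}B}}} => {{{{}{B}}}}   [B → { B }]
{{{{}{B}}}} => {{{{}{{}}}}}   [B → { }]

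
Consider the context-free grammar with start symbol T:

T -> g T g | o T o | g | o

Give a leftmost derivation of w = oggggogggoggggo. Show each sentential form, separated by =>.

T => oTo   [T -> o T o]
oTo => ogTgo   [T -> g T g]
ogTgo => oggTggo   [T -> g T g]
oggTggo => ogggTgggo   [T -> g T g]
ogggTgggo => oggggTggggo   [T -> g T g]
oggggTggggo => oggggoToggggo   [T -> o T o]
oggggoToggggo => oggggogTgoggggo   [T -> g T g]
oggggogTgoggggo => oggggogggoggggo   [T -> g]

T=>oTo=>ogTgo=>oggTggo=>ogggTgggo=>oggggTggggo=>oggggoToggggo=>oggggogTgoggggo=>oggggogggoggggo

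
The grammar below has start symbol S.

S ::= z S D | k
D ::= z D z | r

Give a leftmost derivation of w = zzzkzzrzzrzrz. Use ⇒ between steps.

S ⇒ zSD   [S ::= z S D]
zSD ⇒ zzSDD   [S ::= z S D]
zzSDD ⇒ zzzSDDD   [S ::= z S D]
zzzSDDD ⇒ zzzkDDD   [S ::= k]
zzzkDDD ⇒ zzzkzDzDD   [D ::= z D z]
zzzkzDzDD ⇒ zzzkzzDzzDD   [D ::= z D z]
zzzkzzDzzDD ⇒ zzzkzzrzzDD   [D ::= r]
zzzkzzrzzDD ⇒ zzzkzzrzzrD   [D ::= r]
zzzkzzrzzrD ⇒ zzzkzzrzzrzDz   [D ::= z D z]
zzzkzzrzzrzDz ⇒ zzzkzzrzzrzrz   [D ::= r]

S⇒zSD⇒zzSDD⇒zzzSDDD⇒zzzkDDD⇒zzzkzDzDD⇒zzzkzzDzzDD⇒zzzkzzrzzDD⇒zzzkzzrzzrD⇒zzzkzzrzzrzDz⇒zzzkzzrzzrzrz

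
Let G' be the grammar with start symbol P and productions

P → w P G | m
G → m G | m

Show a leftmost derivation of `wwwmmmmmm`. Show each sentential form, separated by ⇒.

P⇒wPG⇒wwPGG⇒wwwPGGG⇒wwwmGGG⇒wwwmmGGG⇒wwwmmmGGG⇒wwwmmmmGG⇒wwwmmmmmG⇒wwwmmmmmm

P ⇒ wPG   [P → w P G]
wPG ⇒ wwPGG   [P → w P G]
wwPGG ⇒ wwwPGGG   [P → w P G]
wwwPGGG ⇒ wwwmGGG   [P → m]
wwwmGGG ⇒ wwwmmGGG   [G → m G]
wwwmmGGG ⇒ wwwmmmGGG   [G → m G]
wwwmmmGGG ⇒ wwwmmmmGG   [G → m]
wwwmmmmGG ⇒ wwwmmmmmG   [G → m]
wwwmmmmmG ⇒ wwwmmmmmm   [G → m]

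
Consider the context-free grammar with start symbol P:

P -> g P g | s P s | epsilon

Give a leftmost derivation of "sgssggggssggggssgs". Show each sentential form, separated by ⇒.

P ⇒ sPs ⇒ sgPgs ⇒ sgsPsgs ⇒ sgssPssgs ⇒ sgssgPgssgs ⇒ sgssggPggssgs ⇒ sgssgggPgggssgs ⇒ sgssggggPggggssgs ⇒ sgssggggsPsggggssgs ⇒ sgssggggssggggssgs

P ⇒ sPs   [P -> s P s]
sPs ⇒ sgPgs   [P -> g P g]
sgPgs ⇒ sgsPsgs   [P -> s P s]
sgsPsgs ⇒ sgssPssgs   [P -> s P s]
sgssPssgs ⇒ sgssgPgssgs   [P -> g P g]
sgssgPgssgs ⇒ sgssggPggssgs   [P -> g P g]
sgssggPggssgs ⇒ sgssgggPgggssgs   [P -> g P g]
sgssgggPgggssgs ⇒ sgssggggPggggssgs   [P -> g P g]
sgssggggPggggssgs ⇒ sgssggggsPsggggssgs   [P -> s P s]
sgssggggsPsggggssgs ⇒ sgssggggssggggssgs   [P -> epsilon]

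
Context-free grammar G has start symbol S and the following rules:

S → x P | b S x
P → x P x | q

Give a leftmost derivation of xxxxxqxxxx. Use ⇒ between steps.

S ⇒ xP   [S → x P]
xP ⇒ xxPx   [P → x P x]
xxPx ⇒ xxxPxx   [P → x P x]
xxxPxx ⇒ xxxxPxxx   [P → x P x]
xxxxPxxx ⇒ xxxxxPxxxx   [P → x P x]
xxxxxPxxxx ⇒ xxxxxqxxxx   [P → q]

S ⇒ xP ⇒ xxPx ⇒ xxxPxx ⇒ xxxxPxxx ⇒ xxxxxPxxxx ⇒ xxxxxqxxxx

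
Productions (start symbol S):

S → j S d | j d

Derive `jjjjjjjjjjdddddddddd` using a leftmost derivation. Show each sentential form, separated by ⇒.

S⇒jSd⇒jjSdd⇒jjjSddd⇒jjjjSdddd⇒jjjjjSddddd⇒jjjjjjSdddddd⇒jjjjjjjSddddddd⇒jjjjjjjjSdddddddd⇒jjjjjjjjjSddddddddd⇒jjjjjjjjjjdddddddddd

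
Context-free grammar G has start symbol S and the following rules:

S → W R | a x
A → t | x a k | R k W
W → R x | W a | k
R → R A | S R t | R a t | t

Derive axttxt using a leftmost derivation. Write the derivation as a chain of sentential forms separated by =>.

S => WR   [S → W R]
WR => RxR   [W → R x]
RxR => SRtxR   [R → S R t]
SRtxR => axRtxR   [S → a x]
axRtxR => axttxR   [R → t]
axttxR => axttxt   [R → t]

S => WR => RxR => SRtxR => axRtxR => axttxR => axttxt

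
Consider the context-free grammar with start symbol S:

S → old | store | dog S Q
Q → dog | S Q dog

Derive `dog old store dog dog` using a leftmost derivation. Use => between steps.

S => dog S Q => dog old Q => dog old S Q dog => dog old store Q dog => dog old store dog dog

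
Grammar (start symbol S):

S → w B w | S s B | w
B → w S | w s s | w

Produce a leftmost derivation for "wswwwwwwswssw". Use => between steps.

S => SsB   [S → S s B]
SsB => wsB   [S → w]
wsB => wswS   [B → w S]
wswS => wswwBw   [S → w B w]
wswwBw => wswwwSw   [B → w S]
wswwwSw => wswwwSsBw   [S → S s B]
wswwwSsBw => wswwwwBwsBw   [S → w B w]
wswwwwBwsBw => wswwwwwwsBw   [B → w]
wswwwwwwsBw => wswwwwwwswssw   [B → w s s]

S => SsB => wsB => wswS => wswwBw => wswwwSw => wswwwSsBw => wswwwwBwsBw => wswwwwwwsBw => wswwwwwwswssw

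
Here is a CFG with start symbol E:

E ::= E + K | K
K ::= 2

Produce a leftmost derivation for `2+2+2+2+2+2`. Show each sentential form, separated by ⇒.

E ⇒ E+K ⇒ E+K+K ⇒ E+K+K+K ⇒ E+K+K+K+K ⇒ E+K+K+K+K+K ⇒ K+K+K+K+K+K ⇒ 2+K+K+K+K+K ⇒ 2+2+K+K+K+K ⇒ 2+2+2+K+K+K ⇒ 2+2+2+2+K+K ⇒ 2+2+2+2+2+K ⇒ 2+2+2+2+2+2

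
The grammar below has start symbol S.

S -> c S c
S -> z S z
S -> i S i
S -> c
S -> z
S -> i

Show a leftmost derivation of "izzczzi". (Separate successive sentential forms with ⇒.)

S⇒iSi⇒izSzi⇒izzSzzi⇒izzczzi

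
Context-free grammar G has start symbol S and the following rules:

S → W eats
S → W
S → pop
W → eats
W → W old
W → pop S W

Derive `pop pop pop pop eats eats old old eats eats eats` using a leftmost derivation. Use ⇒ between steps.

S ⇒ W eats ⇒ pop S W eats ⇒ pop W eats W eats ⇒ pop W old eats W eats ⇒ pop pop S W old eats W eats ⇒ pop pop pop W old eats W eats ⇒ pop pop pop W old old eats W eats ⇒ pop pop pop pop S W old old eats W eats ⇒ pop pop pop pop W W old old eats W eats ⇒ pop pop pop pop eats W old old eats W eats ⇒ pop pop pop pop eats eats old old eats W eats ⇒ pop pop pop pop eats eats old old eats eats eats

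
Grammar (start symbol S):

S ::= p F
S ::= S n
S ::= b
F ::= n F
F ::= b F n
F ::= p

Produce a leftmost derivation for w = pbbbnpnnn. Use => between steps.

S => pF   [S ::= p F]
pF => pbFn   [F ::= b F n]
pbFn => pbbFnn   [F ::= b F n]
pbbFnn => pbbbFnnn   [F ::= b F n]
pbbbFnnn => pbbbnFnnn   [F ::= n F]
pbbbnFnnn => pbbbnpnnn   [F ::= p]

S=>pF=>pbFn=>pbbFnn=>pbbbFnnn=>pbbbnFnnn=>pbbbnpnnn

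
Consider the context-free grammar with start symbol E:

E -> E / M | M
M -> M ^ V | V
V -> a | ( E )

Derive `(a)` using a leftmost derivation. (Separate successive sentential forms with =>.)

E => M   [E -> M]
M => V   [M -> V]
V => (E)   [V -> ( E )]
(E) => (M)   [E -> M]
(M) => (V)   [M -> V]
(V) => (a)   [V -> a]

E => M => V => (E) => (M) => (V) => (a)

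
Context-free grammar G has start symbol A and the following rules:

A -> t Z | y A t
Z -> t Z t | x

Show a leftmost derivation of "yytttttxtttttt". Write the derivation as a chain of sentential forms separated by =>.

A => yAt => yyAtt => yytZtt => yyttZttt => yytttZtttt => yyttttZttttt => yytttttZtttttt => yytttttxtttttt

A => yAt   [A -> y A t]
yAt => yyAtt   [A -> y A t]
yyAtt => yytZtt   [A -> t Z]
yytZtt => yyttZttt   [Z -> t Z t]
yyttZttt => yytttZtttt   [Z -> t Z t]
yytttZtttt => yyttttZttttt   [Z -> t Z t]
yyttttZttttt => yytttttZtttttt   [Z -> t Z t]
yytttttZtttttt => yytttttxtttttt   [Z -> x]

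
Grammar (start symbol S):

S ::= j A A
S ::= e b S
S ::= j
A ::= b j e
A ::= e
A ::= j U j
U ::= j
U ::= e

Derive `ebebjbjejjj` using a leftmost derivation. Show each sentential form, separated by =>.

S => ebS   [S ::= e b S]
ebS => ebebS   [S ::= e b S]
ebebS => ebebjAA   [S ::= j A A]
ebebjAA => ebebjbjeA   [A ::= b j e]
ebebjbjeA => ebebjbjejUj   [A ::= j U j]
ebebjbjejUj => ebebjbjejjj   [U ::= j]

S => ebS => ebebS => ebebjAA => ebebjbjeA => ebebjbjejUj => ebebjbjejjj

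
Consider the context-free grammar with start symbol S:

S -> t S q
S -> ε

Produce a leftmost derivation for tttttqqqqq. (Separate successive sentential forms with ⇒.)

S⇒tSq⇒ttSqq⇒tttSqqq⇒ttttSqqqq⇒tttttSqqqqq⇒tttttqqqqq

S ⇒ tSq   [S -> t S q]
tSq ⇒ ttSqq   [S -> t S q]
ttSqq ⇒ tttSqqq   [S -> t S q]
tttSqqq ⇒ ttttSqqqq   [S -> t S q]
ttttSqqqq ⇒ tttttSqqqqq   [S -> t S q]
tttttSqqqqq ⇒ tttttqqqqq   [S -> ε]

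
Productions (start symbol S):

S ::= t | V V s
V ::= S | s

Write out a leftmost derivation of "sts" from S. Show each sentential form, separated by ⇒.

S ⇒ VVs ⇒ sVs ⇒ sSs ⇒ sts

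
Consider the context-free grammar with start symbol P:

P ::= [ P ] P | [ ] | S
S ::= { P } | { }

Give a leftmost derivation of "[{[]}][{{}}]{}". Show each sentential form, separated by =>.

P => [P]P   [P ::= [ P ] P]
[P]P => [S]P   [P ::= S]
[S]P => [{P}]P   [S ::= { P }]
[{P}]P => [{[]}]P   [P ::= [ ]]
[{[]}]P => [{[]}][P]P   [P ::= [ P ] P]
[{[]}][P]P => [{[]}][S]P   [P ::= S]
[{[]}][S]P => [{[]}][{P}]P   [S ::= { P }]
[{[]}][{P}]P => [{[]}][{S}]P   [P ::= S]
[{[]}][{S}]P => [{[]}][{{}}]P   [S ::= { }]
[{[]}][{{}}]P => [{[]}][{{}}]S   [P ::= S]
[{[]}][{{}}]S => [{[]}][{{}}]{}   [S ::= { }]

P => [P]P => [S]P => [{P}]P => [{[]}]P => [{[]}][P]P => [{[]}][S]P => [{[]}][{P}]P => [{[]}][{S}]P => [{[]}][{{}}]P => [{[]}][{{}}]S => [{[]}][{{}}]{}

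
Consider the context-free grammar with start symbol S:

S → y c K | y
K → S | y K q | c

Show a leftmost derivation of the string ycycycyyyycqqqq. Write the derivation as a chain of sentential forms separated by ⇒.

S⇒ycK⇒ycS⇒ycycK⇒ycycS⇒ycycycK⇒ycycycyKq⇒ycycycyyKqq⇒ycycycyyyKqqq⇒ycycycyyyyKqqqq⇒ycycycyyyycqqqq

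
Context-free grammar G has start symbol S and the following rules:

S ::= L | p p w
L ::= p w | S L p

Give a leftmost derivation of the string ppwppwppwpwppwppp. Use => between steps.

S=>L=>SLp=>ppwLp=>ppwSLpp=>ppwppwLpp=>ppwppwSLppp=>ppwppwLLppp=>ppwppwSLpLppp=>ppwppwppwLpLppp=>ppwppwppwpwpLppp=>ppwppwppwpwppwppp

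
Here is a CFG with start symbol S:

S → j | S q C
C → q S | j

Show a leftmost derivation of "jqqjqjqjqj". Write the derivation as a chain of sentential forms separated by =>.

S => SqC => SqCqC => jqCqC => jqqSqC => jqqSqCqC => jqqSqCqCqC => jqqjqCqCqC => jqqjqjqCqC => jqqjqjqjqC => jqqjqjqjqj

S => SqC   [S → S q C]
SqC => SqCqC   [S → S q C]
SqCqC => jqCqC   [S → j]
jqCqC => jqqSqC   [C → q S]
jqqSqC => jqqSqCqC   [S → S q C]
jqqSqCqC => jqqSqCqCqC   [S → S q C]
jqqSqCqCqC => jqqjqCqCqC   [S → j]
jqqjqCqCqC => jqqjqjqCqC   [C → j]
jqqjqjqCqC => jqqjqjqjqC   [C → j]
jqqjqjqjqC => jqqjqjqjqj   [C → j]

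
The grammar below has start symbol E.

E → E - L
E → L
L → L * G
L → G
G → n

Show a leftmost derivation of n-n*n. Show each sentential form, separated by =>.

E => E-L => L-L => G-L => n-L => n-L*G => n-G*G => n-n*G => n-n*n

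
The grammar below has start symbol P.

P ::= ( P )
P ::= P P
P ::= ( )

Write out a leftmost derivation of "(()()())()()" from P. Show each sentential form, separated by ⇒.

P ⇒ PP   [P ::= P P]
PP ⇒ PPP   [P ::= P P]
PPP ⇒ (P)PP   [P ::= ( P )]
(P)PP ⇒ (PP)PP   [P ::= P P]
(PP)PP ⇒ (PPP)PP   [P ::= P P]
(PPP)PP ⇒ (()PP)PP   [P ::= ( )]
(()PP)PP ⇒ (()()P)PP   [P ::= ( )]
(()()P)PP ⇒ (()()())PP   [P ::= ( )]
(()()())PP ⇒ (()()())()P   [P ::= ( )]
(()()())()P ⇒ (()()())()()   [P ::= ( )]

P ⇒ PP ⇒ PPP ⇒ (P)PP ⇒ (PP)PP ⇒ (PPP)PP ⇒ (()PP)PP ⇒ (()()P)PP ⇒ (()()())PP ⇒ (()()())()P ⇒ (()()())()()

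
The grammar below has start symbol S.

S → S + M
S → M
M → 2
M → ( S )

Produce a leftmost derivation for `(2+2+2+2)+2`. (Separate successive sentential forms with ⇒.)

S ⇒ S+M ⇒ M+M ⇒ (S)+M ⇒ (S+M)+M ⇒ (S+M+M)+M ⇒ (S+M+M+M)+M ⇒ (M+M+M+M)+M ⇒ (2+M+M+M)+M ⇒ (2+2+M+M)+M ⇒ (2+2+2+M)+M ⇒ (2+2+2+2)+M ⇒ (2+2+2+2)+2

S ⇒ S+M   [S → S + M]
S+M ⇒ M+M   [S → M]
M+M ⇒ (S)+M   [M → ( S )]
(S)+M ⇒ (S+M)+M   [S → S + M]
(S+M)+M ⇒ (S+M+M)+M   [S → S + M]
(S+M+M)+M ⇒ (S+M+M+M)+M   [S → S + M]
(S+M+M+M)+M ⇒ (M+M+M+M)+M   [S → M]
(M+M+M+M)+M ⇒ (2+M+M+M)+M   [M → 2]
(2+M+M+M)+M ⇒ (2+2+M+M)+M   [M → 2]
(2+2+M+M)+M ⇒ (2+2+2+M)+M   [M → 2]
(2+2+2+M)+M ⇒ (2+2+2+2)+M   [M → 2]
(2+2+2+2)+M ⇒ (2+2+2+2)+2   [M → 2]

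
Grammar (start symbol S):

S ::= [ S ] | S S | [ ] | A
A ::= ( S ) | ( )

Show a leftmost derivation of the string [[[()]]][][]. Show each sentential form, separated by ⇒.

S ⇒ SS ⇒ SSS ⇒ [S]SS ⇒ [[S]]SS ⇒ [[[S]]]SS ⇒ [[[A]]]SS ⇒ [[[()]]]SS ⇒ [[[()]]][]S ⇒ [[[()]]][][]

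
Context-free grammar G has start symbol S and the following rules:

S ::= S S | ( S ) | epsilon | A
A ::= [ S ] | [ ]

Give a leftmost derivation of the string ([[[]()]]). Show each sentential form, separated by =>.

S => (S) => (A) => ([S]) => ([A]) => ([[S]]) => ([[SS]]) => ([[AS]]) => ([[[]S]]) => ([[[]SS]]) => ([[[](S)S]]) => ([[[]()S]]) => ([[[]()]])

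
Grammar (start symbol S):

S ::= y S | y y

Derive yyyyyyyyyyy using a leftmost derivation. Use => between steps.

S => yS   [S ::= y S]
yS => yyS   [S ::= y S]
yyS => yyyS   [S ::= y S]
yyyS => yyyyS   [S ::= y S]
yyyyS => yyyyyS   [S ::= y S]
yyyyyS => yyyyyyS   [S ::= y S]
yyyyyyS => yyyyyyyS   [S ::= y S]
yyyyyyyS => yyyyyyyyS   [S ::= y S]
yyyyyyyyS => yyyyyyyyyS   [S ::= y S]
yyyyyyyyyS => yyyyyyyyyyy   [S ::= y y]

S => yS => yyS => yyyS => yyyyS => yyyyyS => yyyyyyS => yyyyyyyS => yyyyyyyyS => yyyyyyyyyS => yyyyyyyyyyy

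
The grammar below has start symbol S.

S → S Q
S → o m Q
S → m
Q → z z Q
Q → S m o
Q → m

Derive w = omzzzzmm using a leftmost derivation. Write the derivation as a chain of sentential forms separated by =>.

S => SQ   [S → S Q]
SQ => omQQ   [S → o m Q]
omQQ => omzzQQ   [Q → z z Q]
omzzQQ => omzzzzQQ   [Q → z z Q]
omzzzzQQ => omzzzzmQ   [Q → m]
omzzzzmQ => omzzzzmm   [Q → m]

S=>SQ=>omQQ=>omzzQQ=>omzzzzQQ=>omzzzzmQ=>omzzzzmm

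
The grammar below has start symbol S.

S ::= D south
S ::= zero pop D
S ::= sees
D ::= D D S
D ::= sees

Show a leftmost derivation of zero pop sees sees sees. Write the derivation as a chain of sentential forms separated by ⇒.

S ⇒ zero pop D   [S ::= zero pop D]
zero pop D ⇒ zero pop D D S   [D ::= D D S]
zero pop D D S ⇒ zero pop sees D S   [D ::= sees]
zero pop sees D S ⇒ zero pop sees sees S   [D ::= sees]
zero pop sees sees S ⇒ zero pop sees sees sees   [S ::= sees]

S ⇒ zero pop D ⇒ zero pop D D S ⇒ zero pop sees D S ⇒ zero pop sees sees S ⇒ zero pop sees sees sees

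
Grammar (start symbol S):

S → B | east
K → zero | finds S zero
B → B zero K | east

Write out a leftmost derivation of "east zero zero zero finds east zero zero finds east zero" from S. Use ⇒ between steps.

S ⇒ B   [S → B]
B ⇒ B zero K   [B → B zero K]
B zero K ⇒ B zero K zero K   [B → B zero K]
B zero K zero K ⇒ B zero K zero K zero K   [B → B zero K]
B zero K zero K zero K ⇒ east zero K zero K zero K   [B → east]
east zero K zero K zero K ⇒ east zero zero zero K zero K   [K → zero]
east zero zero zero K zero K ⇒ east zero zero zero finds S zero zero K   [K → finds S zero]
east zero zero zero finds S zero zero K ⇒ east zero zero zero finds east zero zero K   [S → east]
east zero zero zero finds east zero zero K ⇒ east zero zero zero finds east zero zero finds S zero   [K → finds S zero]
east zero zero zero finds east zero zero finds S zero ⇒ east zero zero zero finds east zero zero finds east zero   [S → east]

S ⇒ B ⇒ B zero K ⇒ B zero K zero K ⇒ B zero K zero K zero K ⇒ east zero K zero K zero K ⇒ east zero zero zero K zero K ⇒ east zero zero zero finds S zero zero K ⇒ east zero zero zero finds east zero zero K ⇒ east zero zero zero finds east zero zero finds S zero ⇒ east zero zero zero finds east zero zero finds east zero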